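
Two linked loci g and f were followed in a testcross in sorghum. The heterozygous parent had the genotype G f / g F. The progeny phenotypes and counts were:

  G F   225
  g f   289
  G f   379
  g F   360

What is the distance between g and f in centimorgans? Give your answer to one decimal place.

41.0 centimorgans

The recombinant classes are G F and g f: 225 + 289 = 514.
Recombination frequency = 514/1253 = 0.4102 ≈ 41.0%, i.e. 41.0 centimorgans.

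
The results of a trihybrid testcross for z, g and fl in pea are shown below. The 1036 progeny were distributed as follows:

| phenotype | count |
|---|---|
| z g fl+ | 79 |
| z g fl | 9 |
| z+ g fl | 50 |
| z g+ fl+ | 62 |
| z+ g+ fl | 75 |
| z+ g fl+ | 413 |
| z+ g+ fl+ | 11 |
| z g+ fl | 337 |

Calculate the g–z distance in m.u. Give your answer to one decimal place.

16.8 m.u.

The two most frequent reciprocal classes, z g+ fl and z+ g fl+, are the parental types, so the F1 was z g+ fl / z+ g fl+.
The two rarest classes, z g fl and z+ g+ fl+, are the double crossovers. Comparing them with the parentals, only the g allele has switched, so g is the middle locus and the order is fl – g – z.
Crossovers in the g–z interval produce the single-crossover classes z+ g+ fl and z g fl+ (75 + 79 = 154) plus the double crossovers (20).
RF(g–z) = (154 + 20) / 1036 = 174/1036 = 0.1680 → 16.8 m.u.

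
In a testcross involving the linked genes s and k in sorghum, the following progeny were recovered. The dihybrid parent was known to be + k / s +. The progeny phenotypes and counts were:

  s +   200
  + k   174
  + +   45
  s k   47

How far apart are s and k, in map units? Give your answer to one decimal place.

The recombinant classes are + + and s k: 45 + 47 = 92.
Recombination frequency = 92/466 = 0.1974 ≈ 19.7%, i.e. 19.7 map units.

19.7 map units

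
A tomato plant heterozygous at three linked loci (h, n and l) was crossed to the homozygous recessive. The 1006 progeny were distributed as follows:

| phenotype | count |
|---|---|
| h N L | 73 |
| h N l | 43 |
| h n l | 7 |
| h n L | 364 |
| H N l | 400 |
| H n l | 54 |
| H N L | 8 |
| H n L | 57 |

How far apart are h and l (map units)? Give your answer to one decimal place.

The two most frequent reciprocal classes, h n L and H N l, are the parental types, so the F1 was h n L / H N l.
The two rarest classes, h n l and H N L, are the double crossovers. Comparing them with the parentals, only the l allele has switched, so l is the middle locus and the order is n – l – h.
Crossovers in the l–h interval produce the single-crossover classes H n L and h N l (57 + 43 = 100) plus the double crossovers (15).
RF(l–h) = (100 + 15) / 1006 = 115/1006 = 0.1143 → 11.4 map units.

11.4 map units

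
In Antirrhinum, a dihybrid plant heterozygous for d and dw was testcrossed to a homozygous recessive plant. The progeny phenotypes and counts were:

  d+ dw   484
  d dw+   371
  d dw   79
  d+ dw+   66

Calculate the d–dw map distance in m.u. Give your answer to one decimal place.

14.5 m.u.

The two most frequent classes, d+ dw (484) and d dw+ (371), are the parental types, so the F1 was d+ dw / d dw+.
The recombinant classes are d+ dw+ and d dw: 66 + 79 = 145.
Recombination frequency = 145/1000 = 0.1450 ≈ 14.5%, i.e. 14.5 m.u.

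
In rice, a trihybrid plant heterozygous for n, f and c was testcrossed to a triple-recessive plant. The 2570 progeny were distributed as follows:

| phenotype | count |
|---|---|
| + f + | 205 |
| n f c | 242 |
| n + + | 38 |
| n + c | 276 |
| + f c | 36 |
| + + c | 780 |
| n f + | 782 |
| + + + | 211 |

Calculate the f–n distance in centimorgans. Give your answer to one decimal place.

The two most frequent reciprocal classes, + + c and n f +, are the parental types, so the F1 was + + c / n f +.
The two rarest classes, + f c and n + +, are the double crossovers. Comparing them with the parentals, only the f allele has switched, so f is the middle locus and the order is c – f – n.
Crossovers in the f–n interval produce the single-crossover classes n + c and + f + (276 + 205 = 481) plus the double crossovers (74).
RF(f–n) = (481 + 74) / 2570 = 555/2570 = 0.2160 → 21.6 centimorgans.

21.6 centimorgans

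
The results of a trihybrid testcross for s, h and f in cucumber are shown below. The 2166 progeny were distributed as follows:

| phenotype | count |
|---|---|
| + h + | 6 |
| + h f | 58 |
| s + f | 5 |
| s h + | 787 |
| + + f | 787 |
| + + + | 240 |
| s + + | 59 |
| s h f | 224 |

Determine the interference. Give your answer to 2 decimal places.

The two most frequent reciprocal classes, s h + and + + f, are the parental types, so the F1 was s h + / + + f.
The two rarest classes, + h + and s + f, are the double crossovers. Comparing them with the parentals, only the s allele has switched, so s is the middle locus and the order is h – s – f.
h–s: (117 + 11)/2166 = 0.0591; s–f: (464 + 11)/2166 = 0.2193.
Expected DCO frequency = 0.0591 × 0.2193 ≈ 0.01296; observed = 11/2166 ≈ 0.00508.
Coefficient of coincidence = 0.00508/0.01296 ≈ 0.39; interference = 1 − 0.39 = 0.61.

0.61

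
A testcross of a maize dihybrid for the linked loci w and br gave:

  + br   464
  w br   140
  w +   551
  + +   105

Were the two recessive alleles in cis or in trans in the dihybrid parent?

The two most frequent classes are + br (464) and w + (551); these are the parental (non-recombinant) types.
So the F1 carried + br on one chromosome and w + on the other — the recessive alleles are on opposite chromosomes (trans / repulsion).

trans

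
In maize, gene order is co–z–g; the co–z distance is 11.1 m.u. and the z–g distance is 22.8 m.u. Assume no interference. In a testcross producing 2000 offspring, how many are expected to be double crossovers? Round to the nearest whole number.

51

Map distances give recombination frequencies of 0.111 and 0.228 for the two intervals.
With no interference, expected double-crossover frequency = 0.111 × 0.228 = 0.02531.
Expected number = 0.02531 × 2000 = 50.62 ≈ 51.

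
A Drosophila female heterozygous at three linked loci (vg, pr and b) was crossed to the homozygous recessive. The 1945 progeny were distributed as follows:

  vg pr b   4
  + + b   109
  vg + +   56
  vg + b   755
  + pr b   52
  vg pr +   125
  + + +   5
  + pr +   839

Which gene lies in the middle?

The two most frequent reciprocal classes, vg + b and + pr +, are the parental types, so the F1 was vg + b / + pr +.
The two rarest classes, vg pr b and + + +, are the double crossovers. Comparing them with the parentals, only the pr allele has switched, so pr is the middle locus and the order is vg – pr – b.

pr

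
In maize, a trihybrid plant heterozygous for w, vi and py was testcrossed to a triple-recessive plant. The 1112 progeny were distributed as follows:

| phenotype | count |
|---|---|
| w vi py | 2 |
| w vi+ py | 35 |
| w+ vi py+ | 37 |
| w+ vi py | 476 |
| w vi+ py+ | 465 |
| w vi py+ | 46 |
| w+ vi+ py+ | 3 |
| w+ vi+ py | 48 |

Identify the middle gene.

The two most frequent reciprocal classes, w vi+ py+ and w+ vi py, are the parental types, so the F1 was w vi+ py+ / w+ vi py.
The two rarest classes, w+ vi+ py+ and w vi py, are the double crossovers. Comparing them with the parentals, only the w allele has switched, so w is the middle locus and the order is py – w – vi.

w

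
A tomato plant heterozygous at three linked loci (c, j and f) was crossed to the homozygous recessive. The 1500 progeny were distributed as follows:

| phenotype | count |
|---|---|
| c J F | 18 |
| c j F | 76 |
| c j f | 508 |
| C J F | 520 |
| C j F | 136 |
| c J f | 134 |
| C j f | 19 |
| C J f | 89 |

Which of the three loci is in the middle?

c

The two most frequent reciprocal classes, C J F and c j f, are the parental types, so the F1 was C J F / c j f.
The two rarest classes, c J F and C j f, are the double crossovers. Comparing them with the parentals, only the c allele has switched, so c is the middle locus and the order is j – c – f.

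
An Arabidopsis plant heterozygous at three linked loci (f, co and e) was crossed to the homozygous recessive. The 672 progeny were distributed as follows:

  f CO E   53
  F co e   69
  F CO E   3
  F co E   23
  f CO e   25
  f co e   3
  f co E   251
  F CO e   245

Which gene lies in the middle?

The two most frequent reciprocal classes, F CO e and f co E, are the parental types, so the F1 was F CO e / f co E.
The two rarest classes, F CO E and f co e, are the double crossovers. Comparing them with the parentals, only the e allele has switched, so e is the middle locus and the order is co – e – f.

e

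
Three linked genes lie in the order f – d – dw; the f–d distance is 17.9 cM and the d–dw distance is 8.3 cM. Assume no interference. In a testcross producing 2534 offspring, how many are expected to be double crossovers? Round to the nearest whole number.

Map distances give recombination frequencies of 0.179 and 0.083 for the two intervals.
With no interference, expected double-crossover frequency = 0.179 × 0.083 = 0.01486.
Expected number = 0.01486 × 2534 = 37.65 ≈ 38.

38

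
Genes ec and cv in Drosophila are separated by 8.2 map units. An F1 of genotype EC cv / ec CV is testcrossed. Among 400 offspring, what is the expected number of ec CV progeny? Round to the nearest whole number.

184

A map distance of 8.2 map units corresponds to a recombination frequency of 0.082.
The F1 is EC cv / ec CV, so ec CV is a parental gamete class with expected frequency (1 − r)/2 = 0.918/2 = 0.4590.
Expected number = 0.4590 × 400 = 183.60 ≈ 184.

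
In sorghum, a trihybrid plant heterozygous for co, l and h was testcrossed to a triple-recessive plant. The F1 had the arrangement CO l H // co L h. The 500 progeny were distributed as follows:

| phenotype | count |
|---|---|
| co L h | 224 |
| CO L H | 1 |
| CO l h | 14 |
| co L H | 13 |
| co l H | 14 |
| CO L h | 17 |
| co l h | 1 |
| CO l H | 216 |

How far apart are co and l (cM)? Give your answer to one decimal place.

The two rarest classes, CO L H and co l h, are the double crossovers. Comparing them with the parentals, only the l allele has switched, so l is the middle locus and the order is h – l – co.
Crossovers in the l–co interval produce the single-crossover classes co l H and CO L h (14 + 17 = 31) plus the double crossovers (2).
RF(l–co) = (31 + 2) / 500 = 33/500 = 0.0660 → 6.6 cM.

6.6 cM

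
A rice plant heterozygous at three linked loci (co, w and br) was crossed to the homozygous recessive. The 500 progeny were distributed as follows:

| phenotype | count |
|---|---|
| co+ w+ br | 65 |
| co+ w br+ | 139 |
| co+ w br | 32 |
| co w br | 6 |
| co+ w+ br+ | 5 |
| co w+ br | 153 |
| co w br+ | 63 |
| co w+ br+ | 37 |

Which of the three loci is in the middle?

w

The two most frequent reciprocal classes, co+ w br+ and co w+ br, are the parental types, so the F1 was co+ w br+ / co w+ br.
The two rarest classes, co+ w+ br+ and co w br, are the double crossovers. Comparing them with the parentals, only the w allele has switched, so w is the middle locus and the order is br – w – co.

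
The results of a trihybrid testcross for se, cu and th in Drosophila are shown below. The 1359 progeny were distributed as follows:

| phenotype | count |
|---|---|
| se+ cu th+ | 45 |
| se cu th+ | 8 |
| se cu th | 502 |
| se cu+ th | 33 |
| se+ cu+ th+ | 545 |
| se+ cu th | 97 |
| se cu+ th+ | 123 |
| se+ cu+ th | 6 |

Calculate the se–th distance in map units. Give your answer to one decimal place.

17.2 map units

The two most frequent reciprocal classes, se+ cu+ th+ and se cu th, are the parental types, so the F1 was se+ cu+ th+ / se cu th.
The two rarest classes, se+ cu+ th and se cu th+, are the double crossovers. Comparing them with the parentals, only the th allele has switched, so th is the middle locus and the order is cu – th – se.
Crossovers in the th–se interval produce the single-crossover classes se cu+ th+ and se+ cu th (123 + 97 = 220) plus the double crossovers (14).
RF(th–se) = (220 + 14) / 1359 = 234/1359 = 0.1722 → 17.2 map units.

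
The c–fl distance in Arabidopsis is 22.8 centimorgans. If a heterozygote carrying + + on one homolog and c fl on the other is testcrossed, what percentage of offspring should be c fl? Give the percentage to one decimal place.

A map distance of 22.8 centimorgans corresponds to a recombination frequency of 0.228.
The F1 is + + / c fl, so c fl is a parental gamete class with expected frequency (1 − r)/2 = 0.772/2 = 0.3860.
That is 0.3860 = 38.6% of the progeny.

38.6%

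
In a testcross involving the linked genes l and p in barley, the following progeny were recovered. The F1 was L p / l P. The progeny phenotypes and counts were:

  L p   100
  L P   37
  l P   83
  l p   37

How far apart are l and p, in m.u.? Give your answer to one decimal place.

28.8 m.u.

The recombinant classes are L P and l p: 37 + 37 = 74.
Recombination frequency = 74/257 = 0.2879 ≈ 28.8%, i.e. 28.8 m.u.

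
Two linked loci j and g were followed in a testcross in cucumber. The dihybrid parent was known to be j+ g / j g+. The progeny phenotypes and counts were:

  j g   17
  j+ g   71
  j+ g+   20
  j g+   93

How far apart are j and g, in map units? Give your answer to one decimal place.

18.4 map units

The recombinant classes are j+ g+ and j g: 20 + 17 = 37.
Recombination frequency = 37/201 = 0.1841 ≈ 18.4%, i.e. 18.4 map units.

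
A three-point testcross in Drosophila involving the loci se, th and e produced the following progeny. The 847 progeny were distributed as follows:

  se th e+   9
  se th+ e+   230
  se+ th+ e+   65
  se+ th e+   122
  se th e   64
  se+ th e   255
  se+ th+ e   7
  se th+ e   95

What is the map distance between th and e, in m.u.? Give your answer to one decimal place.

27.5 m.u.

The two most frequent reciprocal classes, se th+ e+ and se+ th e, are the parental types, so the F1 was se th+ e+ / se+ th e.
The two rarest classes, se th e+ and se+ th+ e, are the double crossovers. Comparing them with the parentals, only the th allele has switched, so th is the middle locus and the order is e – th – se.
Crossovers in the e–th interval produce the single-crossover classes se th+ e and se+ th e+ (95 + 122 = 217) plus the double crossovers (16).
RF(e–th) = (217 + 16) / 847 = 233/847 = 0.2751 → 27.5 m.u.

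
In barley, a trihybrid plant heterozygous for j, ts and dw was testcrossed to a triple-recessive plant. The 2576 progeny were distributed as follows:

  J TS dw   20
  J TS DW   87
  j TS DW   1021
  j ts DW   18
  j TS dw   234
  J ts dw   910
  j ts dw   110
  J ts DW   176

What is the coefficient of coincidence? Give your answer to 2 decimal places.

The two most frequent reciprocal classes, j TS DW and J ts dw, are the parental types, so the F1 was j TS DW / J ts dw.
The two rarest classes, j ts DW and J TS dw, are the double crossovers. Comparing them with the parentals, only the ts allele has switched, so ts is the middle locus and the order is dw – ts – j.
dw–ts: (410 + 38)/2576 = 0.1739; ts–j: (197 + 38)/2576 = 0.0912.
Expected DCO frequency = 0.1739 × 0.0912 ≈ 0.01586; observed = 38/2576 ≈ 0.01475.
Coefficient of coincidence = 0.01475/0.01586 ≈ 0.93.

0.93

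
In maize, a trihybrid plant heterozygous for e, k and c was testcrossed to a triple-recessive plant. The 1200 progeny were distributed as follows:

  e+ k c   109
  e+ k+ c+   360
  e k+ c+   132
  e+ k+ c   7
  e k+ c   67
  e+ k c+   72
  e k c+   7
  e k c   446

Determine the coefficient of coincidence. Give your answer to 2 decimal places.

0.43

The two most frequent reciprocal classes, e+ k+ c+ and e k c, are the parental types, so the F1 was e+ k+ c+ / e k c.
The two rarest classes, e+ k+ c and e k c+, are the double crossovers. Comparing them with the parentals, only the c allele has switched, so c is the middle locus and the order is e – c – k.
e–c: (241 + 14)/1200 = 0.2125; c–k: (139 + 14)/1200 = 0.1275.
Expected DCO frequency = 0.2125 × 0.1275 ≈ 0.02709; observed = 14/1200 ≈ 0.01167.
Coefficient of coincidence = 0.01167/0.02709 ≈ 0.43.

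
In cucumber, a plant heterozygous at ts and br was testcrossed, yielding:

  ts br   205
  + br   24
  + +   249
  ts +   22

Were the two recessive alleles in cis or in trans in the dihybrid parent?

cis

The two most frequent classes are + + (249) and ts br (205); these are the parental (non-recombinant) types.
So the F1 carried + + on one chromosome and ts br on the other — the recessive alleles are on the same chromosome (cis / coupling).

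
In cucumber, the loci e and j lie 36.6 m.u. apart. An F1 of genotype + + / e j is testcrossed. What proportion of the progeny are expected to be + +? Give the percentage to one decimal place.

A map distance of 36.6 m.u. corresponds to a recombination frequency of 0.366.
The F1 is + + / e j, so + + is a parental gamete class with expected frequency (1 − r)/2 = 0.634/2 = 0.3170.
That is 0.3170 = 31.7% of the progeny.

31.7%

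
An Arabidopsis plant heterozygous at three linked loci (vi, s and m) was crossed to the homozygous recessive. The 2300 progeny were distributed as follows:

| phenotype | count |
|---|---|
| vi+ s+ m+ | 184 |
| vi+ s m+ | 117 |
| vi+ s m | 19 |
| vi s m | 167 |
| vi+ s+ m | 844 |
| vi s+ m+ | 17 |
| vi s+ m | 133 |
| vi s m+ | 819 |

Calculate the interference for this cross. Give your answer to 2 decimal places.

The two most frequent reciprocal classes, vi+ s+ m and vi s m+, are the parental types, so the F1 was vi+ s+ m / vi s m+.
The two rarest classes, vi+ s m and vi s+ m+, are the double crossovers. Comparing them with the parentals, only the s allele has switched, so s is the middle locus and the order is m – s – vi.
m–s: (351 + 36)/2300 = 0.1683; s–vi: (250 + 36)/2300 = 0.1243.
Expected DCO frequency = 0.1683 × 0.1243 ≈ 0.02092; observed = 36/2300 ≈ 0.01565.
Coefficient of coincidence = 0.01565/0.02092 ≈ 0.75; interference = 1 − 0.75 = 0.25.

0.25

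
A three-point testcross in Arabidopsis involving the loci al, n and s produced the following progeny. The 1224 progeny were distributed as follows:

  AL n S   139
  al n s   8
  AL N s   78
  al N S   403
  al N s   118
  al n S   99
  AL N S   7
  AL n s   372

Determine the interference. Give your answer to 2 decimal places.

0.65

The two most frequent reciprocal classes, AL n s and al N S, are the parental types, so the F1 was AL n s / al N S.
The two rarest classes, al n s and AL N S, are the double crossovers. Comparing them with the parentals, only the al allele has switched, so al is the middle locus and the order is n – al – s.
n–al: (177 + 15)/1224 = 0.1569; al–s: (257 + 15)/1224 = 0.2222.
Expected DCO frequency = 0.1569 × 0.2222 ≈ 0.03486; observed = 15/1224 ≈ 0.01225.
Coefficient of coincidence = 0.01225/0.03486 ≈ 0.35; interference = 1 − 0.35 = 0.65.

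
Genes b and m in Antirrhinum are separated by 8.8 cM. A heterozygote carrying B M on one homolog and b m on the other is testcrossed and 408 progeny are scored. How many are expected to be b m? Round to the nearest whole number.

186

A map distance of 8.8 cM corresponds to a recombination frequency of 0.088.
The F1 is B M / b m, so b m is a parental gamete class with expected frequency (1 − r)/2 = 0.912/2 = 0.4560.
Expected number = 0.4560 × 408 = 186.05 ≈ 186.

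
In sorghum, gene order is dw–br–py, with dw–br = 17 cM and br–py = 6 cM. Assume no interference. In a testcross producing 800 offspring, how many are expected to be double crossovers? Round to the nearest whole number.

8

Map distances give recombination frequencies of 0.170 and 0.060 for the two intervals.
With no interference, expected double-crossover frequency = 0.170 × 0.060 = 0.01020.
Expected number = 0.01020 × 800 = 8.16 ≈ 8.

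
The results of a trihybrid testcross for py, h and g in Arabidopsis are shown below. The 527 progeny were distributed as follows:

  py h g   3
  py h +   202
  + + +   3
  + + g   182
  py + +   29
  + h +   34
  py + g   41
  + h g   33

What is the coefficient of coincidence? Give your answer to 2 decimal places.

The two most frequent reciprocal classes, + + g and py h +, are the parental types, so the F1 was + + g / py h +.
The two rarest classes, + + + and py h g, are the double crossovers. Comparing them with the parentals, only the g allele has switched, so g is the middle locus and the order is py – g – h.
py–g: (75 + 6)/527 = 0.1537; g–h: (62 + 6)/527 = 0.1290.
Expected DCO frequency = 0.1537 × 0.1290 ≈ 0.01983; observed = 6/527 ≈ 0.01139.
Coefficient of coincidence = 0.01139/0.01983 ≈ 0.57.

0.57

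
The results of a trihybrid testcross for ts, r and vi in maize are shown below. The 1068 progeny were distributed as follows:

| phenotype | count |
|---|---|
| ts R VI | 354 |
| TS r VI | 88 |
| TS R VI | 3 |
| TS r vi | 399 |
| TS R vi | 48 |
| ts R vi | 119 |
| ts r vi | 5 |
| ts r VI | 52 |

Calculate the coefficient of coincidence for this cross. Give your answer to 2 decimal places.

The two most frequent reciprocal classes, TS r vi and ts R VI, are the parental types, so the F1 was TS r vi / ts R VI.
The two rarest classes, ts r vi and TS R VI, are the double crossovers. Comparing them with the parentals, only the ts allele has switched, so ts is the middle locus and the order is vi – ts – r.
vi–ts: (207 + 8)/1068 = 0.2013; ts–r: (100 + 8)/1068 = 0.1011.
Expected DCO frequency = 0.2013 × 0.1011 ≈ 0.02035; observed = 8/1068 ≈ 0.00749.
Coefficient of coincidence = 0.00749/0.02035 ≈ 0.37.

0.37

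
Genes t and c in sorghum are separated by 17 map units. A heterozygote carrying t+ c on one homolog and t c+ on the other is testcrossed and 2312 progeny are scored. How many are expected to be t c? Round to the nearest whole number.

197

A map distance of 17 map units corresponds to a recombination frequency of 0.170.
The F1 is t+ c / t c+, so t c is a recombinant gamete class with expected frequency r/2 = 0.170/2 = 0.0850.
Expected number = 0.0850 × 2312 = 196.52 ≈ 197.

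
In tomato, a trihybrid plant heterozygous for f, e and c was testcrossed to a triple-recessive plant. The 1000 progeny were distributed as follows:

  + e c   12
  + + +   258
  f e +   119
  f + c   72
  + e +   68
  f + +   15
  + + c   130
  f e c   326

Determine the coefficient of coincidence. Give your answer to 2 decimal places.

0.59

The two most frequent reciprocal classes, + + + and f e c, are the parental types, so the F1 was + + + / f e c.
The two rarest classes, f + + and + e c, are the double crossovers. Comparing them with the parentals, only the f allele has switched, so f is the middle locus and the order is c – f – e.
c–f: (249 + 27)/1000 = 0.2760; f–e: (140 + 27)/1000 = 0.1670.
Expected DCO frequency = 0.2760 × 0.1670 ≈ 0.04609; observed = 27/1000 ≈ 0.02700.
Coefficient of coincidence = 0.02700/0.04609 ≈ 0.59.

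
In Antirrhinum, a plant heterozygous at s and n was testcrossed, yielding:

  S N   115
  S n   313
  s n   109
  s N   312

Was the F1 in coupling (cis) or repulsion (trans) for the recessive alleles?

trans

The two most frequent classes are S n (313) and s N (312); these are the parental (non-recombinant) types.
So the F1 carried S n on one chromosome and s N on the other — the recessive alleles are on opposite chromosomes (trans / repulsion).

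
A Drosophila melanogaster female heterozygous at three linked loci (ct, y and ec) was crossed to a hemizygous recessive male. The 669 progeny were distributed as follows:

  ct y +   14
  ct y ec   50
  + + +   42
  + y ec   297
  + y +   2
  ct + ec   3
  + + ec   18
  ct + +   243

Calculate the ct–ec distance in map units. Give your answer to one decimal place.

14.5 map units

The two most frequent reciprocal classes, ct + + and + y ec, are the parental types, so the F1 was ct + + / + y ec.
The two rarest classes, ct + ec and + y +, are the double crossovers. Comparing them with the parentals, only the ec allele has switched, so ec is the middle locus and the order is y – ec – ct.
Crossovers in the ec–ct interval produce the single-crossover classes + + + and ct y ec (42 + 50 = 92) plus the double crossovers (5).
RF(ec–ct) = (92 + 5) / 669 = 97/669 = 0.1450 → 14.5 map units.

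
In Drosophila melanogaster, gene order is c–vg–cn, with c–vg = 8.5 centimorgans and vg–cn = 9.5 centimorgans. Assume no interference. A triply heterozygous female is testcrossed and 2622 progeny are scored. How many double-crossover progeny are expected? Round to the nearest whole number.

21

Map distances give recombination frequencies of 0.085 and 0.095 for the two intervals.
With no interference, expected double-crossover frequency = 0.085 × 0.095 = 0.00808.
Expected number = 0.00808 × 2622 = 21.17 ≈ 21.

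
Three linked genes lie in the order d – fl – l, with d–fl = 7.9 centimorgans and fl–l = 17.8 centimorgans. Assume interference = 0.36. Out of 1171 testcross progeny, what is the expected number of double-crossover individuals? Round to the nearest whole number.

11

Map distances give recombination frequencies of 0.079 and 0.178 for the two intervals.
With interference 0.36 (so coincidence = 0.64), expected double-crossover frequency = 0.079 × 0.178 × 0.64 = 0.00900.
Expected number = 0.00900 × 1171 = 10.54 ≈ 11.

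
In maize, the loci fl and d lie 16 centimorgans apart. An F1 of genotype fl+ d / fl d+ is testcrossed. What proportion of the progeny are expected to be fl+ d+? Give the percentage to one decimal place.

8.0%

A map distance of 16 centimorgans corresponds to a recombination frequency of 0.160.
The F1 is fl+ d / fl d+, so fl+ d+ is a recombinant gamete class with expected frequency r/2 = 0.160/2 = 0.0800.
That is 0.0800 = 8.0% of the progeny.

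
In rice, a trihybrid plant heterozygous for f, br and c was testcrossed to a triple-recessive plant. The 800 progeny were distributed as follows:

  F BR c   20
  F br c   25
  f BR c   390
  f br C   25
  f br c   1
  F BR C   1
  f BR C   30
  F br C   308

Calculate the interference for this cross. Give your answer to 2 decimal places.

0.40

The two most frequent reciprocal classes, f BR c and F br C, are the parental types, so the F1 was f BR c / F br C.
The two rarest classes, f br c and F BR C, are the double crossovers. Comparing them with the parentals, only the br allele has switched, so br is the middle locus and the order is f – br – c.
f–br: (45 + 2)/800 = 0.0587; br–c: (55 + 2)/800 = 0.0712.
Expected DCO frequency = 0.0587 × 0.0712 ≈ 0.00418; observed = 2/800 ≈ 0.00250.
Coefficient of coincidence = 0.00250/0.00418 ≈ 0.60; interference = 1 − 0.60 = 0.40.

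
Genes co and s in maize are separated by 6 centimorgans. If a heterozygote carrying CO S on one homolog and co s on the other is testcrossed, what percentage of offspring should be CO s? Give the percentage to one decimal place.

A map distance of 6 centimorgans corresponds to a recombination frequency of 0.060.
The F1 is CO S / co s, so CO s is a recombinant gamete class with expected frequency r/2 = 0.060/2 = 0.0300.
That is 0.0300 = 3.0% of the progeny.

3.0%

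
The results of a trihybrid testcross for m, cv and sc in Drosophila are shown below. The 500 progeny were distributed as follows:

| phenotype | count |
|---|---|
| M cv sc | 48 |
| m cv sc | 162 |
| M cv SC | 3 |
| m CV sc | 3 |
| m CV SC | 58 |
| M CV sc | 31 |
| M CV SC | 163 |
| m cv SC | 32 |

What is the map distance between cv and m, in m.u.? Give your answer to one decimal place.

The two most frequent reciprocal classes, m cv sc and M CV SC, are the parental types, so the F1 was m cv sc / M CV SC.
The two rarest classes, m CV sc and M cv SC, are the double crossovers. Comparing them with the parentals, only the cv allele has switched, so cv is the middle locus and the order is m – cv – sc.
Crossovers in the m–cv interval produce the single-crossover classes M cv sc and m CV SC (48 + 58 = 106) plus the double crossovers (6).
RF(m–cv) = (106 + 6) / 500 = 112/500 = 0.2240 → 22.4 m.u.

22.4 m.u.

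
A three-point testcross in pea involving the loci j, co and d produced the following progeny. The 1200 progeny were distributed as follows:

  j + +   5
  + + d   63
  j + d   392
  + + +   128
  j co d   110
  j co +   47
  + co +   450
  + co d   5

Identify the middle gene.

d

The two most frequent reciprocal classes, + co + and j + d, are the parental types, so the F1 was + co + / j + d.
The two rarest classes, + co d and j + +, are the double crossovers. Comparing them with the parentals, only the d allele has switched, so d is the middle locus and the order is j – d – co.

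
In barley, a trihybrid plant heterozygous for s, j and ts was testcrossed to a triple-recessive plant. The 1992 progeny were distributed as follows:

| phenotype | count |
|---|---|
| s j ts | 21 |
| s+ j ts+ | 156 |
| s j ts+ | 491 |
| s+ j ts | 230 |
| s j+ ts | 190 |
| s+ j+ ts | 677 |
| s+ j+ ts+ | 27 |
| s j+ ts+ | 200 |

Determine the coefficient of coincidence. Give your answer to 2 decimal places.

0.51

The two most frequent reciprocal classes, s+ j+ ts and s j ts+, are the parental types, so the F1 was s+ j+ ts / s j ts+.
The two rarest classes, s+ j+ ts+ and s j ts, are the double crossovers. Comparing them with the parentals, only the ts allele has switched, so ts is the middle locus and the order is j – ts – s.
j–ts: (430 + 48)/1992 = 0.2400; ts–s: (346 + 48)/1992 = 0.1978.
Expected DCO frequency = 0.2400 × 0.1978 ≈ 0.04747; observed = 48/1992 ≈ 0.02410.
Coefficient of coincidence = 0.02410/0.04747 ≈ 0.51.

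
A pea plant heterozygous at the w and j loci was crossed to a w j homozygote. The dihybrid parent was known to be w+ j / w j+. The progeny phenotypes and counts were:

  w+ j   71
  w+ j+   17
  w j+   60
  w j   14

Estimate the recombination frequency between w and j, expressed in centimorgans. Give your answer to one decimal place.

The recombinant classes are w+ j+ and w j: 17 + 14 = 31.
Recombination frequency = 31/162 = 0.1914 ≈ 19.1%, i.e. 19.1 centimorgans.

19.1 centimorgans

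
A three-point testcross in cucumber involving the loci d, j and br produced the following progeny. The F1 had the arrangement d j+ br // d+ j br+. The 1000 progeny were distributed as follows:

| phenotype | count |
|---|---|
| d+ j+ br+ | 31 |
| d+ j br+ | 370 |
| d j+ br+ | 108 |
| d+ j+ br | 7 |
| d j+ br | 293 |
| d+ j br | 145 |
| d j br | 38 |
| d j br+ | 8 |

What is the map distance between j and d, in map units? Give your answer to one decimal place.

8.4 map units

The two rarest classes, d+ j+ br and d j br+, are the double crossovers. Comparing them with the parentals, only the d allele has switched, so d is the middle locus and the order is j – d – br.
Crossovers in the j–d interval produce the single-crossover classes d j br and d+ j+ br+ (38 + 31 = 69) plus the double crossovers (15).
RF(j–d) = (69 + 15) / 1000 = 84/1000 = 0.0840 → 8.4 map units.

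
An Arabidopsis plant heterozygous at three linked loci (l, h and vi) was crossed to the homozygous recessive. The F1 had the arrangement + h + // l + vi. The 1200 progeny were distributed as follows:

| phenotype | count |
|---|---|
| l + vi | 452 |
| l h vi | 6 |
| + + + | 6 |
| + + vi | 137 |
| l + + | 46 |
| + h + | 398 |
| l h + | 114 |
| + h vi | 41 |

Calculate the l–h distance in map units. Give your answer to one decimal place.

The two rarest classes, + + + and l h vi, are the double crossovers. Comparing them with the parentals, only the h allele has switched, so h is the middle locus and the order is l – h – vi.
Crossovers in the l–h interval produce the single-crossover classes l h + and + + vi (114 + 137 = 251) plus the double crossovers (12).
RF(l–h) = (251 + 12) / 1200 = 263/1200 = 0.2192 → 21.9 map units.

21.9 map units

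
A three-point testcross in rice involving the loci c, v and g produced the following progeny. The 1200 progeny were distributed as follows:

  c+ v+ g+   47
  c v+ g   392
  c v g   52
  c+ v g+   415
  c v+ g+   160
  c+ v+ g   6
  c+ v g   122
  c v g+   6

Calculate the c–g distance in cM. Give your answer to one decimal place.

The two most frequent reciprocal classes, c v+ g and c+ v g+, are the parental types, so the F1 was c v+ g / c+ v g+.
The two rarest classes, c+ v+ g and c v g+, are the double crossovers. Comparing them with the parentals, only the c allele has switched, so c is the middle locus and the order is v – c – g.
Crossovers in the c–g interval produce the single-crossover classes c v+ g+ and c+ v g (160 + 122 = 282) plus the double crossovers (12).
RF(c–g) = (282 + 12) / 1200 = 294/1200 = 0.2450 → 24.5 cM.

24.5 cM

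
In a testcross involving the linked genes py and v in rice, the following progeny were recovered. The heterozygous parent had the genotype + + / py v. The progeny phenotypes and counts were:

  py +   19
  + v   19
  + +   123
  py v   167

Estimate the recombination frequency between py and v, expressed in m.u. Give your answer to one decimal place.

11.6 m.u.

The recombinant classes are + v and py +: 19 + 19 = 38.
Recombination frequency = 38/328 = 0.1159 ≈ 11.6%, i.e. 11.6 m.u.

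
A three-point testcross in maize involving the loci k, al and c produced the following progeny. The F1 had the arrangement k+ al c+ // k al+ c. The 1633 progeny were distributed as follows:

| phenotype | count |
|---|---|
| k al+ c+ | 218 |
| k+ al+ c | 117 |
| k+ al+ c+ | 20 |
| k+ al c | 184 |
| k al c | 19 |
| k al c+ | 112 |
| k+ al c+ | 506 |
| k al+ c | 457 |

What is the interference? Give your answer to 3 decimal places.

The two rarest classes, k+ al+ c+ and k al c, are the double crossovers. Comparing them with the parentals, only the al allele has switched, so al is the middle locus and the order is c – al – k.
c–al: (402 + 39)/1633 = 0.2701; al–k: (229 + 39)/1633 = 0.1641.
Expected DCO frequency = 0.2701 × 0.1641 ≈ 0.04432; observed = 39/1633 ≈ 0.02388.
Coefficient of coincidence = 0.02388/0.04432 ≈ 0.539; interference = 1 − 0.539 = 0.461.

0.461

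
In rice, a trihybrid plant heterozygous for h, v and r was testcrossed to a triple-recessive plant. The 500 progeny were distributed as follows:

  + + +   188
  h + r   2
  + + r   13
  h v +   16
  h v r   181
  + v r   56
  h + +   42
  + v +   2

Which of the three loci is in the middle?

The two most frequent reciprocal classes, + + + and h v r, are the parental types, so the F1 was + + + / h v r.
The two rarest classes, + v + and h + r, are the double crossovers. Comparing them with the parentals, only the v allele has switched, so v is the middle locus and the order is h – v – r.

v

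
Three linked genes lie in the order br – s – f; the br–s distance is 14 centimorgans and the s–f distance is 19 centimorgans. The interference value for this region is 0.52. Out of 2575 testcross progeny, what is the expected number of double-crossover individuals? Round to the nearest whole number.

Map distances give recombination frequencies of 0.140 and 0.190 for the two intervals.
With interference 0.52 (so coincidence = 0.48), expected double-crossover frequency = 0.140 × 0.190 × 0.48 = 0.01277.
Expected number = 0.01277 × 2575 = 32.88 ≈ 33.

33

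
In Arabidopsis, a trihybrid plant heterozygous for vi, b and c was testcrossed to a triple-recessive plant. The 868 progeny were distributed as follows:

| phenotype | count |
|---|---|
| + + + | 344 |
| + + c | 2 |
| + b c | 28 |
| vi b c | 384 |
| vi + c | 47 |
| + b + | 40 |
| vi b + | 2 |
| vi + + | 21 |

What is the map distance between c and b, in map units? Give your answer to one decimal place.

10.5 map units

The two most frequent reciprocal classes, + + + and vi b c, are the parental types, so the F1 was + + + / vi b c.
The two rarest classes, + + c and vi b +, are the double crossovers. Comparing them with the parentals, only the c allele has switched, so c is the middle locus and the order is vi – c – b.
Crossovers in the c–b interval produce the single-crossover classes + b + and vi + c (40 + 47 = 87) plus the double crossovers (4).
RF(c–b) = (87 + 4) / 868 = 91/868 = 0.1048 → 10.5 map units.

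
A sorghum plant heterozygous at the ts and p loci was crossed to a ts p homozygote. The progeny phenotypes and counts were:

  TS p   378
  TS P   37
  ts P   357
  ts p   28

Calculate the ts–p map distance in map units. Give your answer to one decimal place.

8.1 map units

The two most frequent classes, TS p (378) and ts P (357), are the parental types, so the F1 was TS p / ts P.
The recombinant classes are TS P and ts p: 37 + 28 = 65.
Recombination frequency = 65/800 = 0.0813 ≈ 8.1%, i.e. 8.1 map units.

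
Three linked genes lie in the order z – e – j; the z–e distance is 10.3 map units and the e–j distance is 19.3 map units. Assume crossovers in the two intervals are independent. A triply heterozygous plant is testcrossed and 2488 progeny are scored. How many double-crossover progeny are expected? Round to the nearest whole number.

49

Map distances give recombination frequencies of 0.103 and 0.193 for the two intervals.
With no interference, expected double-crossover frequency = 0.103 × 0.193 = 0.01988.
Expected number = 0.01988 × 2488 = 49.46 ≈ 49.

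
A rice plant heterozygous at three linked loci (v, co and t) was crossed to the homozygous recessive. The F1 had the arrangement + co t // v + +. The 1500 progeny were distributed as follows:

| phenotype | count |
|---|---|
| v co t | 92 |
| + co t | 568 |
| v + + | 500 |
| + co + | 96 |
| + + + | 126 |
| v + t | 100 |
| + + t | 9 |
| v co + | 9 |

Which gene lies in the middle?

The two rarest classes, + + t and v co +, are the double crossovers. Comparing them with the parentals, only the co allele has switched, so co is the middle locus and the order is t – co – v.

co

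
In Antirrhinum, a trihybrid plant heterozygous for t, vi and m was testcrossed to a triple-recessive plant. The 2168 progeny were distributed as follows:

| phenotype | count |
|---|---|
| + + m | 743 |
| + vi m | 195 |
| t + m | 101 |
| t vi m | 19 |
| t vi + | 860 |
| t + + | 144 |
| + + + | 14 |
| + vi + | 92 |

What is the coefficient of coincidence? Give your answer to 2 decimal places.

The two most frequent reciprocal classes, + + m and t vi +, are the parental types, so the F1 was + + m / t vi +.
The two rarest classes, + + + and t vi m, are the double crossovers. Comparing them with the parentals, only the m allele has switched, so m is the middle locus and the order is vi – m – t.
vi–m: (339 + 33)/2168 = 0.1716; m–t: (193 + 33)/2168 = 0.1042.
Expected DCO frequency = 0.1716 × 0.1042 ≈ 0.01788; observed = 33/2168 ≈ 0.01522.
Coefficient of coincidence = 0.01522/0.01788 ≈ 0.85.

0.85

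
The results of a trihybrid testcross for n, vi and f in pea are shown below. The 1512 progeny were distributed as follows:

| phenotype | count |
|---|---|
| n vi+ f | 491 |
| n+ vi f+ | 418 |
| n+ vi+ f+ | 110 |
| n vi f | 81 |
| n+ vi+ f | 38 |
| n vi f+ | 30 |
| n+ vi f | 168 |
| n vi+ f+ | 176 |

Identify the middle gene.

n

The two most frequent reciprocal classes, n vi+ f and n+ vi f+, are the parental types, so the F1 was n vi+ f / n+ vi f+.
The two rarest classes, n+ vi+ f and n vi f+, are the double crossovers. Comparing them with the parentals, only the n allele has switched, so n is the middle locus and the order is vi – n – f.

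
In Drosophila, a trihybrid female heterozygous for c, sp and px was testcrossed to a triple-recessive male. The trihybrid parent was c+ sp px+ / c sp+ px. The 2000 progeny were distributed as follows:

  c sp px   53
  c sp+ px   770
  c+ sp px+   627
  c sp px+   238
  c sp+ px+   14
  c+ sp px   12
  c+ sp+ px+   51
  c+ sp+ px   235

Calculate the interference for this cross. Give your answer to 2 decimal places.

0.20

The two rarest classes, c+ sp px and c sp+ px+, are the double crossovers. Comparing them with the parentals, only the px allele has switched, so px is the middle locus and the order is sp – px – c.
sp–px: (104 + 26)/2000 = 0.0650; px–c: (473 + 26)/2000 = 0.2495.
Expected DCO frequency = 0.0650 × 0.2495 ≈ 0.01622; observed = 26/2000 ≈ 0.01300.
Coefficient of coincidence = 0.01300/0.01622 ≈ 0.80; interference = 1 − 0.80 = 0.20.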